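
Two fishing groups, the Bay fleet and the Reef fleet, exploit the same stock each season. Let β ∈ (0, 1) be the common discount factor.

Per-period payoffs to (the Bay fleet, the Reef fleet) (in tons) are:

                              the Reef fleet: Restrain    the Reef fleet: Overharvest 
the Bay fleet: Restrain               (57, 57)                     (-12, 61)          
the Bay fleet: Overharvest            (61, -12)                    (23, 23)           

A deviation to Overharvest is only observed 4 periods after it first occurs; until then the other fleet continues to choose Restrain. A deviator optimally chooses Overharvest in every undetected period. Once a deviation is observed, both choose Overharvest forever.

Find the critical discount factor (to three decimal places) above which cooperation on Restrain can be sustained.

0.570

Deviating for the 4 undetected periods gains 61−57 = 4 per period over cooperation, then loses 57−23 = 34 per period forever once punishment starts.
Gain: 4(1 + β + … + β^3); loss: 34·β^4/(1−β).
No profitable deviation ⇔ 4(1−β^4) ≤ 34·β^4, i.e. β^4 ≥ 4/(4+34) = 2/19.
Hence β ≥ (2/19)^(1/4) ≈ 0.570.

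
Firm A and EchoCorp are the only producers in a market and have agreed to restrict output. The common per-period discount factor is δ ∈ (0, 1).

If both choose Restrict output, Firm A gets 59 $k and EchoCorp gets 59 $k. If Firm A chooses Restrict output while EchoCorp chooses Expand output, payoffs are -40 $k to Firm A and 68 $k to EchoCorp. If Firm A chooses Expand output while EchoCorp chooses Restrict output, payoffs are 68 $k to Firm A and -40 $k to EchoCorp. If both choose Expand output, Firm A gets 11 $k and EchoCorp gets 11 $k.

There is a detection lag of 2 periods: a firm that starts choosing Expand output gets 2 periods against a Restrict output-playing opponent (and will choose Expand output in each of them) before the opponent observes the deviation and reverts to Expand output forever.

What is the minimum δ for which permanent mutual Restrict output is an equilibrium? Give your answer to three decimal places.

0.397

The best deviation is to choose Expand output for all 2 undetected periods, earning 68 each, then 11 forever once detected.
Deviation value: 68(1−δ^2)/(1−δ) + 11δ^2/(1−δ); cooperation value: 59/(1−δ).
IC: 59 ≥ 68(1−δ^2) + 11δ^2 = 68 − 57δ^2.
So δ^2 ≥ 9/57 = 3/19, giving δ ≥ (3/19)^(1/2) ≈ 0.397.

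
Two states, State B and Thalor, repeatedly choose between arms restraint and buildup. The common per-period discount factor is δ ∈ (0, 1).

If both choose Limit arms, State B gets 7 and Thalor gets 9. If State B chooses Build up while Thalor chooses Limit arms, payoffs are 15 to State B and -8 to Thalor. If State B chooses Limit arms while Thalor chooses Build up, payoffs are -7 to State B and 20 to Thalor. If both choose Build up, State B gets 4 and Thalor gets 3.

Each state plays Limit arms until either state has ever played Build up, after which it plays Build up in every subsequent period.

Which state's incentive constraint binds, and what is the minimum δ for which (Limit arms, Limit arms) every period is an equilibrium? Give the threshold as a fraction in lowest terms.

For State B: deviation gain 15−7 = 8, per-period punishment loss 7−4 = 3. IC gives δ ≥ 8/11.
For Thalor: gain 11, loss 6 per period, so δ ≥ 11/17.
The tighter constraint is State B's, so cooperation needs δ ≥ 8/11.

State B; δ ≥ 8/11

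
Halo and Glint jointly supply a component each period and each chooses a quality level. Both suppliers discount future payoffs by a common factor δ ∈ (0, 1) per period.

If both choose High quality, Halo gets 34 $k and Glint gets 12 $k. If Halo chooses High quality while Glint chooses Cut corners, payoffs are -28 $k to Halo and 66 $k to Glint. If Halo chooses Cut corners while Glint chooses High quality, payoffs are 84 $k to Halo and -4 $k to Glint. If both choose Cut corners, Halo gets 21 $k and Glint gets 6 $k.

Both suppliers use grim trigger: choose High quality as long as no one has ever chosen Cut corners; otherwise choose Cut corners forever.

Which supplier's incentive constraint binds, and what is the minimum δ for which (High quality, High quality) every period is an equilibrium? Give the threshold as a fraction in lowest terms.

For Halo: deviation gain 84−34 = 50, per-period punishment loss 34−21 = 13. IC gives δ ≥ 50/63.
For Glint: gain 54, loss 6 per period, so δ ≥ 54/60 = 9/10.
The tighter constraint is Glint's, so cooperation needs δ ≥ 9/10.

Glint; δ ≥ 9/10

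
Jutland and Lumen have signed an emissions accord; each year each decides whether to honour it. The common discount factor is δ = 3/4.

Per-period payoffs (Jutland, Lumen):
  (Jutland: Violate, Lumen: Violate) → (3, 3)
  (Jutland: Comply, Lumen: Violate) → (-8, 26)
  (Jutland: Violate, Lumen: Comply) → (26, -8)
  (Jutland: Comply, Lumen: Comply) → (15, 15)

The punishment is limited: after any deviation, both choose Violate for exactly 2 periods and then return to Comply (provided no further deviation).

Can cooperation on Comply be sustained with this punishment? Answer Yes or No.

Yes

Comparing payoff streams over the 3 periods until play realigns: cooperate → 15(1+δ+…+δ^2); deviate → 26 + 3(δ+…+δ^2).
Cooperation is sustained iff (15−3)(δ+…+δ^2) ≥ 26−15.
δ+…+δ^2 = 3/4·(1−(3/4)^2)/(1−3/4) = 1.3125, and (26−15)/(15−3) = 0.9167.
1.3125 ≥ 0.9167, so cooperation is sustainable.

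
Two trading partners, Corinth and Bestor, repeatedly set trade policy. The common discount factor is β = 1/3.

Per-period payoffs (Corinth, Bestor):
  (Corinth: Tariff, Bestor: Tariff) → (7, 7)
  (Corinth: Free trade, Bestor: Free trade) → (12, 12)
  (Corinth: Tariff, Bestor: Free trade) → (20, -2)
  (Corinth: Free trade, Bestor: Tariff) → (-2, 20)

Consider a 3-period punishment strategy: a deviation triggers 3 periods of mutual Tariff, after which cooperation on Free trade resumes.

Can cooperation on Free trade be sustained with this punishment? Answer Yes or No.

No

Comparing payoff streams over the 4 periods until play realigns: cooperate → 12(1+β+…+β^3); deviate → 20 + 7(β+…+β^3).
Cooperation is sustained iff (12−7)(β+…+β^3) ≥ 20−12.
β+…+β^3 = 1/3·(1−(1/3)^3)/(1−1/3) = 0.4815, and (20−12)/(12−7) = 1.6000.
0.4815 < 1.6000, so cooperation is not sustainable.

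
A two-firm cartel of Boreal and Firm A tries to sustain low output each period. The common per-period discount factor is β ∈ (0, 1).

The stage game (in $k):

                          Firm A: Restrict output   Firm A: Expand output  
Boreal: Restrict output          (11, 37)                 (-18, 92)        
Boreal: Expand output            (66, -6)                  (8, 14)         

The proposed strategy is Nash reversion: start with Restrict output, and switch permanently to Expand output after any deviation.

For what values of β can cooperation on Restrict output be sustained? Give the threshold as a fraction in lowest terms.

55/58

Boreal: cooperation gives 11 each period; deviation gives 66 once then 8 forever.
  11/(1−β) ≥ 66 + 8β/(1−β) ⇒ β ≥ 55/58.
Firm A: cooperation gives 37 each period; deviation gives 92 once then 14 forever.
  β ≥ 55/78.
Both must hold, so the binding constraint is Boreal's: β ≥ 55/58.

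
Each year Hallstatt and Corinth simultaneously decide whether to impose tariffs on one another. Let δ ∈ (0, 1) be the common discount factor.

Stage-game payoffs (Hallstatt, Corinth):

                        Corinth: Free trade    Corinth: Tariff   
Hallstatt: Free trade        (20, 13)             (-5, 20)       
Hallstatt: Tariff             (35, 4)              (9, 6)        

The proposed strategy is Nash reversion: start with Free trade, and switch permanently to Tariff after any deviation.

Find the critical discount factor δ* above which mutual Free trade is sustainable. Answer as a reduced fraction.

15/26

For Hallstatt: deviation gain 35−20 = 15, per-period punishment loss 20−9 = 11. IC gives δ ≥ 15/26.
For Corinth: gain 7, loss 7 per period, so δ ≥ 7/14 = 1/2.
The tighter constraint is Hallstatt's, so cooperation needs δ ≥ 15/26.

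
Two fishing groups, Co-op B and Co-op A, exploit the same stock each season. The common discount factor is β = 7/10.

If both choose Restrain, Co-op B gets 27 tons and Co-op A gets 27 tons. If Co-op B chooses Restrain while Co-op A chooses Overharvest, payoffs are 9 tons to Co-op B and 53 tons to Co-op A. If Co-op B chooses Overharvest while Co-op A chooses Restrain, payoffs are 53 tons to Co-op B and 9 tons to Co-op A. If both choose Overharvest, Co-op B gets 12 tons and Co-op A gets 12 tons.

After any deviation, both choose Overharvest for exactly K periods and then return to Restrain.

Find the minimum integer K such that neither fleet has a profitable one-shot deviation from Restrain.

No profitable deviation requires (27−12)(β+…+β^K) ≥ 53−27, i.e. β+…+β^K ≥ 26/15 ≈ 1.7333.
With β = 7/10, the partial sums are K=1: 0.7000, K=2: 1.1900, K=3: 1.5330, K=4: 1.7731.
K = 4 is the first length at which the sum reaches 1.7333.

4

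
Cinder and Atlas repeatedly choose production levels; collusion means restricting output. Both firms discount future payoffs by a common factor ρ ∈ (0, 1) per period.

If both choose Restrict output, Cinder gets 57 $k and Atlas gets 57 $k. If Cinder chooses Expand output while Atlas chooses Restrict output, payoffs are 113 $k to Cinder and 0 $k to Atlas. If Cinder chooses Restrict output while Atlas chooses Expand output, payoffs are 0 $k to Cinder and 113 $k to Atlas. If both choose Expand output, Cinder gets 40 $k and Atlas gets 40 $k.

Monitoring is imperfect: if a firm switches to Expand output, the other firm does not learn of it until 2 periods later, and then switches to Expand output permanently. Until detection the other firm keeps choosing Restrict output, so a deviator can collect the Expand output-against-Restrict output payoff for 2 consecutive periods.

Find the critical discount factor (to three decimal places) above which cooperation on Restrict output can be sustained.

Deviating for the 2 undetected periods gains 113−57 = 56 per period over cooperation, then loses 57−40 = 17 per period forever once punishment starts.
Gain: 56(1 + ρ + … + ρ^1); loss: 17·ρ^2/(1−ρ).
No profitable deviation ⇔ 56(1−ρ^2) ≤ 17·ρ^2, i.e. ρ^2 ≥ 56/(56+17) = 56/73.
Hence ρ ≥ (56/73)^(1/2) ≈ 0.876.

0.876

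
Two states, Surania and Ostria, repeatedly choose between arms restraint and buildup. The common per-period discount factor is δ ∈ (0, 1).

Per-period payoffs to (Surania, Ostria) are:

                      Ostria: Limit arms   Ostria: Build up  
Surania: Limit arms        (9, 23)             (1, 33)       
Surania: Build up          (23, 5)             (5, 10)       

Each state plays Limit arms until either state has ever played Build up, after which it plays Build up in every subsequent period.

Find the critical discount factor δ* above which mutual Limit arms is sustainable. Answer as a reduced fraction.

Surania: cooperation gives 9 each period; deviation gives 23 once then 5 forever.
  9/(1−δ) ≥ 23 + 5δ/(1−δ) ⇒ δ ≥ 14/18 = 7/9.
Ostria: cooperation gives 23 each period; deviation gives 33 once then 10 forever.
  δ ≥ 10/23.
Both must hold, so the binding constraint is Surania's: δ ≥ 7/9.

7/9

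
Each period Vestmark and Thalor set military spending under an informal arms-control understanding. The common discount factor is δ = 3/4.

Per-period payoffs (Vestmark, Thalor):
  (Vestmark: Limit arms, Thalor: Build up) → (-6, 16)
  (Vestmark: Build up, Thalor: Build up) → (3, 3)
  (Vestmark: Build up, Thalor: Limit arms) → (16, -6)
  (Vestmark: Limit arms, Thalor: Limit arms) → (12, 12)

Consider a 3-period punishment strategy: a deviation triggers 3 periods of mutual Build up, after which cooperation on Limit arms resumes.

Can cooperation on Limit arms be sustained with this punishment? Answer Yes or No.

A one-shot deviation gives 16 now, then 3 for 3 periods, then back to 12.
Gain from deviating: (16−12) today; loss: (12−3) in each of the next 3 periods.
No-deviation condition: (12−3)(δ+…+δ^3) ≥ 16−12, i.e. δ+…+δ^3 ≥ 4/9.
At δ = 3/4: δ+…+δ^3 = 1.7344 ≥ 0.4444.
So cooperation is sustainable.

Yes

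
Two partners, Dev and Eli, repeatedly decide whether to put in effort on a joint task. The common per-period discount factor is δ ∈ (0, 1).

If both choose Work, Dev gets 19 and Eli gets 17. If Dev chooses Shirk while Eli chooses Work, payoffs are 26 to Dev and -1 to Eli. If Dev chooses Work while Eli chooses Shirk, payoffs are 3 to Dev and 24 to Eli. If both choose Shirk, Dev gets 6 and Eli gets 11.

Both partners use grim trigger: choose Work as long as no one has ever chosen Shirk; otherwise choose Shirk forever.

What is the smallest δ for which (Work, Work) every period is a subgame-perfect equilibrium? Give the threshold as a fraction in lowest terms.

7/13

Dev's threshold: (26−19)/(26−6) = 7/20.
Eli's threshold: (24−17)/(24−11) = 7/13.
7/20 < 7/13, so Eli binds and δ* = 7/13.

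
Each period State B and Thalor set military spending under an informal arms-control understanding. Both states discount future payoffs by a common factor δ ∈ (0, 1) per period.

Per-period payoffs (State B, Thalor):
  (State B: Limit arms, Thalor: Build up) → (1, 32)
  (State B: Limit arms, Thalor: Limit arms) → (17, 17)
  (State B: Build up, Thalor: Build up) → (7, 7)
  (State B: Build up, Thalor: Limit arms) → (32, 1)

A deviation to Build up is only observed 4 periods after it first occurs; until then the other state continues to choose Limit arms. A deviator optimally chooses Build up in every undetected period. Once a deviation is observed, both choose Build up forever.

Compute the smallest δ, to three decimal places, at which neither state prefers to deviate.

0.880

A deviator earns 32 for 4 periods, then 7 forever; cooperating earns 17 forever. Multiplying the IC by (1−δ):
17 ≥ 32(1−δ^4) + 7δ^4, so 25·δ^4 ≥ 15 and δ^4 ≥ 3/5.
δ ≥ (3/5)^(1/4) ≈ 0.880.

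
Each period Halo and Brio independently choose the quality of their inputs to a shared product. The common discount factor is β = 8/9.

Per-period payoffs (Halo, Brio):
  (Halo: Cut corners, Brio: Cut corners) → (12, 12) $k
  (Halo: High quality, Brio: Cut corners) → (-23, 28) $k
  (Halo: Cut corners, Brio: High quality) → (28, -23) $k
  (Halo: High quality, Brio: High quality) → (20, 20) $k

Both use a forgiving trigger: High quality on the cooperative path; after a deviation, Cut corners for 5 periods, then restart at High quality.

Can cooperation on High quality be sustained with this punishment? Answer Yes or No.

IC: β+…+β^5 ≥ (28−20)/(20−12) = 1.
At β = 8/9: partial sum = 3.5606 ≥ 1.0000. Cooperation sustainable.

Yes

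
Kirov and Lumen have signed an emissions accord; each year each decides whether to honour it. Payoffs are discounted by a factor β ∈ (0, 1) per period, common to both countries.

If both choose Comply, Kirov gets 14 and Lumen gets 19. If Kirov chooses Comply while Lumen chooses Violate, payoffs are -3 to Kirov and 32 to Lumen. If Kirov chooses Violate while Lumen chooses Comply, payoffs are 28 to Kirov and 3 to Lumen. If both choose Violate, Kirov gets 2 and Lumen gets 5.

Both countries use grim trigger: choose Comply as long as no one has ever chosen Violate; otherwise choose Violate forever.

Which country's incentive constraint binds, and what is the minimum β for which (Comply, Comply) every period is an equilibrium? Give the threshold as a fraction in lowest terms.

Kirov; β ≥ 7/13

Kirov: cooperation gives 14 each period; deviation gives 28 once then 2 forever.
  14/(1−β) ≥ 28 + 2β/(1−β) ⇒ β ≥ 14/26 = 7/13.
Lumen: cooperation gives 19 each period; deviation gives 32 once then 5 forever.
  β ≥ 13/27.
Both must hold, so the binding constraint is Kirov's: β ≥ 7/13.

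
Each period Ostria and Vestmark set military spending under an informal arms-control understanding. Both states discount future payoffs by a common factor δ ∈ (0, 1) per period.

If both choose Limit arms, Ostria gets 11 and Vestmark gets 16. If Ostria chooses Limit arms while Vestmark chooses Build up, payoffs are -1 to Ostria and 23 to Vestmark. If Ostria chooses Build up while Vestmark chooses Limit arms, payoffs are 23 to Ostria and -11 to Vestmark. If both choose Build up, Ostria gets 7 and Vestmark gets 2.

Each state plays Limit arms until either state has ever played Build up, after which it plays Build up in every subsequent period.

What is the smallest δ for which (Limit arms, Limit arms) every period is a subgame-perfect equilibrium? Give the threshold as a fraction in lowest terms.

3/4

Ostria: cooperation gives 11 each period; deviation gives 23 once then 7 forever.
  11/(1−δ) ≥ 23 + 7δ/(1−δ) ⇒ δ ≥ 12/16 = 3/4.
Vestmark: cooperation gives 16 each period; deviation gives 23 once then 2 forever.
  δ ≥ 7/21 = 1/3.
Both must hold, so the binding constraint is Ostria's: δ ≥ 3/4.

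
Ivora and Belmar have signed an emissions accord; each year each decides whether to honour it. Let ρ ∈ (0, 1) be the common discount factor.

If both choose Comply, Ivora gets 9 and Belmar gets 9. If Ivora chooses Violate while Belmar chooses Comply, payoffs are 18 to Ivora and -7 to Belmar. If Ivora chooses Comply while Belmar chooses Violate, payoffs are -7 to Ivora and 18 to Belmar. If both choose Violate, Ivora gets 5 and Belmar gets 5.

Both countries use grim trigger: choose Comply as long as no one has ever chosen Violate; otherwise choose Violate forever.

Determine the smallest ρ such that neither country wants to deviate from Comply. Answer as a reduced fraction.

Under grim trigger the critical discount factor is (T−C)/(T−P) with T = 18, C = 9, P = 5.
ρ* = (18−9)/(18−5) = 9/13.

9/13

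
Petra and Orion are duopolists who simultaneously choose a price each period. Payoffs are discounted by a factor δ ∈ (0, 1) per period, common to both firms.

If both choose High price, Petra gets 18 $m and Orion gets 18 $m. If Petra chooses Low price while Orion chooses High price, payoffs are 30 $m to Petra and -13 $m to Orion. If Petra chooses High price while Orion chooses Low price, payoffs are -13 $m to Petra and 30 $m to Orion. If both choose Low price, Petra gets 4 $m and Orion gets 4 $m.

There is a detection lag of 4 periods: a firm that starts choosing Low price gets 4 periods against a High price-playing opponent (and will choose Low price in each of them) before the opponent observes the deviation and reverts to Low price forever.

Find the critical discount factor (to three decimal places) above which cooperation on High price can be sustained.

A deviator earns 30 for 4 periods, then 4 forever; cooperating earns 18 forever. Multiplying the IC by (1−δ):
18 ≥ 30(1−δ^4) + 4δ^4, so 26·δ^4 ≥ 12 and δ^4 ≥ 6/13.
δ ≥ (6/13)^(1/4) ≈ 0.824.

0.824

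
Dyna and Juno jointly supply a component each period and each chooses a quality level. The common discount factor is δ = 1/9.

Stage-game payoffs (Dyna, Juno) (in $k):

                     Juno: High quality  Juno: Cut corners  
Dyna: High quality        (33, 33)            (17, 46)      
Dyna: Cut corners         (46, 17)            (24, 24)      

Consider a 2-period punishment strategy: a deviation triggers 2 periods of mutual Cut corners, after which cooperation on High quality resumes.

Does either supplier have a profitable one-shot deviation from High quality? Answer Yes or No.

Yes

Comparing payoff streams over the 3 periods until play realigns: cooperate → 33(1+δ+…+δ^2); deviate → 46 + 24(δ+…+δ^2).
Cooperation is sustained iff (33−24)(δ+…+δ^2) ≥ 46−33.
δ+…+δ^2 = 1/9·(1−(1/9)^2)/(1−1/9) = 0.1235, and (46−33)/(33−24) = 1.4444.
0.1235 < 1.4444, so cooperation is not sustainable.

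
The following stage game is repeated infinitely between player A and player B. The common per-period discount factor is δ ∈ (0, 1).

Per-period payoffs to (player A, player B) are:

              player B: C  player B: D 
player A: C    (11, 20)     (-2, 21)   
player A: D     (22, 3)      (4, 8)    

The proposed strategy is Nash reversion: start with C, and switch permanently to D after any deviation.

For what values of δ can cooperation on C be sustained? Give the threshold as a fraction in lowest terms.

player A: cooperation gives 11 each period; deviation gives 22 once then 4 forever.
  11/(1−δ) ≥ 22 + 4δ/(1−δ) ⇒ δ ≥ 11/18.
player B: cooperation gives 20 each period; deviation gives 21 once then 8 forever.
  δ ≥ 1/13.
Both must hold, so the binding constraint is player A's: δ ≥ 11/18.

11/18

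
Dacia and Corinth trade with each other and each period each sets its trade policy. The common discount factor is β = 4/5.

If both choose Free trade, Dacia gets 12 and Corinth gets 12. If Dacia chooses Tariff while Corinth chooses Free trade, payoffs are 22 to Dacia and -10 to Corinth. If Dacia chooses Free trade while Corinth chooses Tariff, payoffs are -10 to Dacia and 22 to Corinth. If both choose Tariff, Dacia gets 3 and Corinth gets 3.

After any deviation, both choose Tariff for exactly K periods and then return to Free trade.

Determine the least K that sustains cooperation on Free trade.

2

IC: β(1−β^K)/(1−β) ≥ (22−12)/(12−3) = 10/9.
With β = 4/5: need 1 − β^K ≥ 10/9·(1−4/5)/(4/5), i.e. β^K ≤ 0.7222.
Since (4/5)^1 = 0.8000 and (4/5)^2 = 0.6400, the smallest such K is 2.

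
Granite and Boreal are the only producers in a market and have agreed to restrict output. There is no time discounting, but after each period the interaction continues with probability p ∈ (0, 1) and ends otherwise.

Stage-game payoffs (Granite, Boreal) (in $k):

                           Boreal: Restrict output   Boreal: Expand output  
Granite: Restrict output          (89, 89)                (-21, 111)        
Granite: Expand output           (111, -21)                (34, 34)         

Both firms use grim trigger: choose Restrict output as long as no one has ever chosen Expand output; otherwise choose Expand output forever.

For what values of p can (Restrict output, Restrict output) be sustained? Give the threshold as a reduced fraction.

2/7

With no time discounting, the continuation probability p plays the role of the discount factor.
Grim-trigger IC: 89/(1−p) ≥ 111 + 34p/(1−p) ⇒ p ≥ (111−89)/(111−34) = 2/7.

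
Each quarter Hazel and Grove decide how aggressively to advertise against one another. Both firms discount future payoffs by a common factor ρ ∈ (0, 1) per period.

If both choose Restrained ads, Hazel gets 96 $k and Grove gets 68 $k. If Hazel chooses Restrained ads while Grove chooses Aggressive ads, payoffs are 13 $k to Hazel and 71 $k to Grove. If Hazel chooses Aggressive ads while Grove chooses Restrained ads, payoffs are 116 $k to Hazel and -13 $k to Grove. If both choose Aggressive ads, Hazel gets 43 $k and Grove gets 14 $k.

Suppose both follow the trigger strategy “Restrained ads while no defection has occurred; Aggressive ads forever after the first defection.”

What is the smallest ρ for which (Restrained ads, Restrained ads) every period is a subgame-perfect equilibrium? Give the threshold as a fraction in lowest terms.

20/73

Hazel: cooperation gives 96 each period; deviation gives 116 once then 43 forever.
  96/(1−ρ) ≥ 116 + 43ρ/(1−ρ) ⇒ ρ ≥ 20/73.
Grove: cooperation gives 68 each period; deviation gives 71 once then 14 forever.
  ρ ≥ 3/57 = 1/19.
Both must hold, so the binding constraint is Hazel's: ρ ≥ 20/73.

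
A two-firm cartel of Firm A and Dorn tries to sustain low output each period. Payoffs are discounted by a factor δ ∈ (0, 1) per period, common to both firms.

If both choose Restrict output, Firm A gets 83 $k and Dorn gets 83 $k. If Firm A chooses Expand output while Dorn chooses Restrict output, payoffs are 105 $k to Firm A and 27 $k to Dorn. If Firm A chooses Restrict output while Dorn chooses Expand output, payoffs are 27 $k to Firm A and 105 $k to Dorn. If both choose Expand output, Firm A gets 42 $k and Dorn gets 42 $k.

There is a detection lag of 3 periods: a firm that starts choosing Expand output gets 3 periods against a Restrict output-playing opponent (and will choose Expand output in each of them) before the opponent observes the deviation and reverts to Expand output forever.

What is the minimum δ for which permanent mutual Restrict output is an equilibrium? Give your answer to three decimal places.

A deviator earns 105 for 3 periods, then 42 forever; cooperating earns 83 forever. Multiplying the IC by (1−δ):
83 ≥ 105(1−δ^3) + 42δ^3, so 63·δ^3 ≥ 22 and δ^3 ≥ 22/63.
δ ≥ (22/63)^(1/3) ≈ 0.704.

0.704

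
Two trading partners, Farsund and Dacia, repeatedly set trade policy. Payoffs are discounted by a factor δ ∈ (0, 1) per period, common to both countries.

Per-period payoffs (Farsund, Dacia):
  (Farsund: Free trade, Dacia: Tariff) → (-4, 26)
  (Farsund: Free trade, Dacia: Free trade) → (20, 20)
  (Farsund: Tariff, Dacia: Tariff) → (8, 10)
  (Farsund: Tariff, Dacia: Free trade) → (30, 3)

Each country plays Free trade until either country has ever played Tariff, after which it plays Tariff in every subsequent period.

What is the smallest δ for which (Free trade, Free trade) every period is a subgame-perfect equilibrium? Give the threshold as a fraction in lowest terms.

5/11

Farsund: cooperation gives 20 each period; deviation gives 30 once then 8 forever.
  20/(1−δ) ≥ 30 + 8δ/(1−δ) ⇒ δ ≥ 10/22 = 5/11.
Dacia: cooperation gives 20 each period; deviation gives 26 once then 10 forever.
  δ ≥ 6/16 = 3/8.
Both must hold, so the binding constraint is Farsund's: δ ≥ 5/11.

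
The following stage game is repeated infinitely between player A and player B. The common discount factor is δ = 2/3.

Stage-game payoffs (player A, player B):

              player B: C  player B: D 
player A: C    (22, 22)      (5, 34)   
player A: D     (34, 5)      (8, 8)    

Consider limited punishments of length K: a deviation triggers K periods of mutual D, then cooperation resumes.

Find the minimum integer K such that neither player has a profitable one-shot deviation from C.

No profitable deviation requires (22−8)(δ+…+δ^K) ≥ 34−22, i.e. δ+…+δ^K ≥ 6/7 ≈ 0.8571.
With δ = 2/3, the partial sums are K=1: 0.6667, K=2: 1.1111.
K = 2 is the first length at which the sum reaches 0.8571.

2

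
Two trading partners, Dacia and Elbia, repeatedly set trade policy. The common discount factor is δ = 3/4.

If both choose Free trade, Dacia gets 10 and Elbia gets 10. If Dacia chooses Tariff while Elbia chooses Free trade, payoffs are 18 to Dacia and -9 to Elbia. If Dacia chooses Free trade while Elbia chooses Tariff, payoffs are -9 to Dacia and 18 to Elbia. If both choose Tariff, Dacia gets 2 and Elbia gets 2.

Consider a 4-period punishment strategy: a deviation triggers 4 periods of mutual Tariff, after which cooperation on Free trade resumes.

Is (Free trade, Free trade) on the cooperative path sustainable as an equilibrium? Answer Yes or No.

A one-shot deviation gives 18 now, then 2 for 4 periods, then back to 10.
Gain from deviating: (18−10) today; loss: (10−2) in each of the next 4 periods.
No-deviation condition: (10−2)(δ+…+δ^4) ≥ 18−10, i.e. δ+…+δ^4 ≥ 1.
At δ = 3/4: δ+…+δ^4 = 2.0508 ≥ 1.0000.
So cooperation is sustainable.

Yes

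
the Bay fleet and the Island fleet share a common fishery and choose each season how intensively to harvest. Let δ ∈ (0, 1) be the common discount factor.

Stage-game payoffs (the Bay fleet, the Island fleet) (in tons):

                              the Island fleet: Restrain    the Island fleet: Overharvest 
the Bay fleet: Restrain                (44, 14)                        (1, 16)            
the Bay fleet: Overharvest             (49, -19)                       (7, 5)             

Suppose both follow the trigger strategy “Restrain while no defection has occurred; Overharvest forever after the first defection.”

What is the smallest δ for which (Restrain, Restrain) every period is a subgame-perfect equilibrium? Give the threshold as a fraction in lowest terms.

2/11

For the Bay fleet: deviation gain 49−44 = 5, per-period punishment loss 44−7 = 37. IC gives δ ≥ 5/42.
For the Island fleet: gain 2, loss 9 per period, so δ ≥ 2/11.
The tighter constraint is the Island fleet's, so cooperation needs δ ≥ 2/11.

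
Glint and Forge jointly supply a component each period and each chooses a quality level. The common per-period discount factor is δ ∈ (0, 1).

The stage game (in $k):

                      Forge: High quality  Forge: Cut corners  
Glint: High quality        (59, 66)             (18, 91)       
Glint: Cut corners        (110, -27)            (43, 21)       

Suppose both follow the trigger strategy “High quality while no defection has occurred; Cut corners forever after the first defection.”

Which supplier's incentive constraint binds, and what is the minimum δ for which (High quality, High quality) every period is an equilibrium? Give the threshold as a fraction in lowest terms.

For Glint: deviation gain 110−59 = 51, per-period punishment loss 59−43 = 16. IC gives δ ≥ 51/67.
For Forge: gain 25, loss 45 per period, so δ ≥ 25/70 = 5/14.
The tighter constraint is Glint's, so cooperation needs δ ≥ 51/67.

Glint; δ ≥ 51/67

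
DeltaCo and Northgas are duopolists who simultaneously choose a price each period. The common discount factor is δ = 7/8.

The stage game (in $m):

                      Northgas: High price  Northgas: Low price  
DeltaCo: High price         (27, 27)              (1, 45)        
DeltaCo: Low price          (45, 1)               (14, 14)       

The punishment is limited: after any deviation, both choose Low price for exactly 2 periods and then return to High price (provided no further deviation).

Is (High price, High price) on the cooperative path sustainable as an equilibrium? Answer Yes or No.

Comparing payoff streams over the 3 periods until play realigns: cooperate → 27(1+δ+…+δ^2); deviate → 45 + 14(δ+…+δ^2).
Cooperation is sustained iff (27−14)(δ+…+δ^2) ≥ 45−27.
δ+…+δ^2 = 7/8·(1−(7/8)^2)/(1−7/8) = 1.6406, and (45−27)/(27−14) = 1.3846.
1.6406 ≥ 1.3846, so cooperation is sustainable.

Yes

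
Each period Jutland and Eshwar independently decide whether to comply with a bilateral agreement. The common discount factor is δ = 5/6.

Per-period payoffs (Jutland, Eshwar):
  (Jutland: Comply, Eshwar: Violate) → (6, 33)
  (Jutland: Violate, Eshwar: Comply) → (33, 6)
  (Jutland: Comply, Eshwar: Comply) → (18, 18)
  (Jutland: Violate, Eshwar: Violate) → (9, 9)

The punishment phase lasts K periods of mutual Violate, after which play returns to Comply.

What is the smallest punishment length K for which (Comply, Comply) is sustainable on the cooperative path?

3

No profitable deviation requires (18−9)(δ+…+δ^K) ≥ 33−18, i.e. δ+…+δ^K ≥ 5/3 ≈ 1.6667.
With δ = 5/6, the partial sums are K=1: 0.8333, K=2: 1.5278, K=3: 2.1065.
K = 3 is the first length at which the sum reaches 1.6667.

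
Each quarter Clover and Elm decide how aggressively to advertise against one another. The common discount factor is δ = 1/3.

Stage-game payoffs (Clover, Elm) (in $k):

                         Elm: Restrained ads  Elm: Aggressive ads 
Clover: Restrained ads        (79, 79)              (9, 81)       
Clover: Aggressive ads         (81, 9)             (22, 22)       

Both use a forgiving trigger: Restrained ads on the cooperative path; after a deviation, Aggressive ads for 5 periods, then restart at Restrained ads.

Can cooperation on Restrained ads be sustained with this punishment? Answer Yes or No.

Yes

IC: δ+…+δ^5 ≥ (81−79)/(79−22) = 2/57.
At δ = 1/3: partial sum = 0.4979 ≥ 0.0351. Cooperation sustainable.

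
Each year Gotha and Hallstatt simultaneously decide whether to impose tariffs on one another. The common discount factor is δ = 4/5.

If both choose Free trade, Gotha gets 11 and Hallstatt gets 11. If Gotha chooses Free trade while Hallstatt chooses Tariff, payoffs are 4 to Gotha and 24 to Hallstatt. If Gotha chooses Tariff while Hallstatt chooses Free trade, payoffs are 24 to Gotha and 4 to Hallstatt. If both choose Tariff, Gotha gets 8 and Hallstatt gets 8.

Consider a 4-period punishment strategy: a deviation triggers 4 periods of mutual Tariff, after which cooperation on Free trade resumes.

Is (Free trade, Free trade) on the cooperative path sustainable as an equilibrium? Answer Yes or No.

Comparing payoff streams over the 5 periods until play realigns: cooperate → 11(1+δ+…+δ^4); deviate → 24 + 8(δ+…+δ^4).
Cooperation is sustained iff (11−8)(δ+…+δ^4) ≥ 24−11.
δ+…+δ^4 = 4/5·(1−(4/5)^4)/(1−4/5) = 2.3616, and (24−11)/(11−8) = 4.3333.
2.3616 < 4.3333, so cooperation is not sustainable.

No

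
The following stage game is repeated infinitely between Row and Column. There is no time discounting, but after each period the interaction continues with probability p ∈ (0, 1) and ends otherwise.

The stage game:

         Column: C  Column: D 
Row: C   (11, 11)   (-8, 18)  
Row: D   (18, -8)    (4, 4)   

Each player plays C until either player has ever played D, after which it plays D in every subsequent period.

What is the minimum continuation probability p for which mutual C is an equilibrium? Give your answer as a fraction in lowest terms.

1/2

With no time discounting, the continuation probability p plays the role of the discount factor.
Grim-trigger IC: 11/(1−p) ≥ 18 + 4p/(1−p) ⇒ p ≥ (18−11)/(18−4) = 1/2.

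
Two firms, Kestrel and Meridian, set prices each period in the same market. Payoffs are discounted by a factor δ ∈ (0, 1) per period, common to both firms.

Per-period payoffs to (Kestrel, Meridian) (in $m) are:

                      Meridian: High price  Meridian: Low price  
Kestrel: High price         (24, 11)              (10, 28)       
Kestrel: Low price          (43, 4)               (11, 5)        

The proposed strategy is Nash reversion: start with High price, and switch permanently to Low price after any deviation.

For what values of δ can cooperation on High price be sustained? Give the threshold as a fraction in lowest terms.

17/23

For Kestrel: deviation gain 43−24 = 19, per-period punishment loss 24−11 = 13. IC gives δ ≥ 19/32.
For Meridian: gain 17, loss 6 per period, so δ ≥ 17/23.
The tighter constraint is Meridian's, so cooperation needs δ ≥ 17/23.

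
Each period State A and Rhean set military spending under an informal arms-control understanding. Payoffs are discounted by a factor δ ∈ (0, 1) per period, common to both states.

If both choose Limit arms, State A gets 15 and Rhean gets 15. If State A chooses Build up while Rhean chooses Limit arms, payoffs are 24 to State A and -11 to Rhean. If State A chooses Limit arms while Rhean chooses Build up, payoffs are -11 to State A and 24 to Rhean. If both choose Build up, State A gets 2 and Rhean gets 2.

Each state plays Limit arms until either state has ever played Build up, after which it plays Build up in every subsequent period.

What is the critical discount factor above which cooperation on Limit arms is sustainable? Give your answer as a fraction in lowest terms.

Under grim trigger the critical discount factor is (T−C)/(T−P) with T = 24, C = 15, P = 2.
δ* = (24−15)/(24−2) = 9/22.

9/22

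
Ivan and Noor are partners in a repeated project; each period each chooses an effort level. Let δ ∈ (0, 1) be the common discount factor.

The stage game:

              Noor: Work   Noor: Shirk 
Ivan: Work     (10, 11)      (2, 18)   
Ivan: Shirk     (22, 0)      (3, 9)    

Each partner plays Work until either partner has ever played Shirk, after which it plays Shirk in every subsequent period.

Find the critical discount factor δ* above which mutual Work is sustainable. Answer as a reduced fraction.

Ivan: cooperation gives 10 each period; deviation gives 22 once then 3 forever.
  10/(1−δ) ≥ 22 + 3δ/(1−δ) ⇒ δ ≥ 12/19.
Noor: cooperation gives 11 each period; deviation gives 18 once then 9 forever.
  δ ≥ 7/9.
Both must hold, so the binding constraint is Noor's: δ ≥ 7/9.

7/9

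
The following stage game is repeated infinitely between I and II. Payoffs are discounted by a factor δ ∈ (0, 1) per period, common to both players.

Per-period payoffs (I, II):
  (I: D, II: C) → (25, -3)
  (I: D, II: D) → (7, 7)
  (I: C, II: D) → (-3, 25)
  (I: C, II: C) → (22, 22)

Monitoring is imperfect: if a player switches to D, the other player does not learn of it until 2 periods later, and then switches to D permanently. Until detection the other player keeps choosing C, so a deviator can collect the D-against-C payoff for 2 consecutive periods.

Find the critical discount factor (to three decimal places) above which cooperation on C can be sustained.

0.408

The best deviation is to choose D for all 2 undetected periods, earning 25 each, then 7 forever once detected.
Deviation value: 25(1−δ^2)/(1−δ) + 7δ^2/(1−δ); cooperation value: 22/(1−δ).
IC: 22 ≥ 25(1−δ^2) + 7δ^2 = 25 − 18δ^2.
So δ^2 ≥ 3/18 = 1/6, giving δ ≥ (1/6)^(1/2) ≈ 0.408.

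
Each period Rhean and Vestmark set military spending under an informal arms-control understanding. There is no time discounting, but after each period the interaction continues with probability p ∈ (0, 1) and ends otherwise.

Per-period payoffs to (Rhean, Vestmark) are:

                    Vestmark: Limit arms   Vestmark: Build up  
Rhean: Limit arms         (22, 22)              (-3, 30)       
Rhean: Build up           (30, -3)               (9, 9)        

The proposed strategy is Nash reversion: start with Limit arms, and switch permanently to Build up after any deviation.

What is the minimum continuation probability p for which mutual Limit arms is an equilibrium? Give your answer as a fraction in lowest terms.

With no time discounting, the continuation probability p plays the role of the discount factor.
Grim-trigger IC: 22/(1−p) ≥ 30 + 9p/(1−p) ⇒ p ≥ (30−22)/(30−9) = 8/21.

8/21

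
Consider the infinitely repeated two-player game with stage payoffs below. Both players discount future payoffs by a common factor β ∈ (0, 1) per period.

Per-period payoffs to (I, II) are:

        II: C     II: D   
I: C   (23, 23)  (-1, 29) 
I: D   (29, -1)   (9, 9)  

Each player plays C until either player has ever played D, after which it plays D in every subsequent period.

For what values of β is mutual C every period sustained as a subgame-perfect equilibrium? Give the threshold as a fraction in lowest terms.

23/(1−β) ≥ 29 + 9β/(1−β)
23 ≥ 29 − 20β
β ≥ 6/20 = 3/10.

3/10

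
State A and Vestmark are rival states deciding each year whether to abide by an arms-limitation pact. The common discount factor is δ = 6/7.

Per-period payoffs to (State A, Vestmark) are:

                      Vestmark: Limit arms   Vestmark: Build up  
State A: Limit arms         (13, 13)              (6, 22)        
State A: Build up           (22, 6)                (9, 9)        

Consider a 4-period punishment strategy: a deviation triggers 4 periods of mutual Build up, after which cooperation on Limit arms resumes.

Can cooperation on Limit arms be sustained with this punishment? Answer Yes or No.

Yes

IC: δ+…+δ^4 ≥ (22−13)/(13−9) = 9/4.
At δ = 6/7: partial sum = 2.7613 ≥ 2.2500. Cooperation sustainable.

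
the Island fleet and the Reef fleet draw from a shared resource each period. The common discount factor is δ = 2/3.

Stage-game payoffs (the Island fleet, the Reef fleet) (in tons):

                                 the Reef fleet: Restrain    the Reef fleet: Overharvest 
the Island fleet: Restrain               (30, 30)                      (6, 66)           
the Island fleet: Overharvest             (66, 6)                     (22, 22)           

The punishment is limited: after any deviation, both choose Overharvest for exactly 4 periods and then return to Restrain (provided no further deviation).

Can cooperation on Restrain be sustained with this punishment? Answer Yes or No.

Comparing payoff streams over the 5 periods until play realigns: cooperate → 30(1+δ+…+δ^4); deviate → 66 + 22(δ+…+δ^4).
Cooperation is sustained iff (30−22)(δ+…+δ^4) ≥ 66−30.
δ+…+δ^4 = 2/3·(1−(2/3)^4)/(1−2/3) = 1.6049, and (66−30)/(30−22) = 4.5000.
1.6049 < 4.5000, so cooperation is not sustainable.

No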